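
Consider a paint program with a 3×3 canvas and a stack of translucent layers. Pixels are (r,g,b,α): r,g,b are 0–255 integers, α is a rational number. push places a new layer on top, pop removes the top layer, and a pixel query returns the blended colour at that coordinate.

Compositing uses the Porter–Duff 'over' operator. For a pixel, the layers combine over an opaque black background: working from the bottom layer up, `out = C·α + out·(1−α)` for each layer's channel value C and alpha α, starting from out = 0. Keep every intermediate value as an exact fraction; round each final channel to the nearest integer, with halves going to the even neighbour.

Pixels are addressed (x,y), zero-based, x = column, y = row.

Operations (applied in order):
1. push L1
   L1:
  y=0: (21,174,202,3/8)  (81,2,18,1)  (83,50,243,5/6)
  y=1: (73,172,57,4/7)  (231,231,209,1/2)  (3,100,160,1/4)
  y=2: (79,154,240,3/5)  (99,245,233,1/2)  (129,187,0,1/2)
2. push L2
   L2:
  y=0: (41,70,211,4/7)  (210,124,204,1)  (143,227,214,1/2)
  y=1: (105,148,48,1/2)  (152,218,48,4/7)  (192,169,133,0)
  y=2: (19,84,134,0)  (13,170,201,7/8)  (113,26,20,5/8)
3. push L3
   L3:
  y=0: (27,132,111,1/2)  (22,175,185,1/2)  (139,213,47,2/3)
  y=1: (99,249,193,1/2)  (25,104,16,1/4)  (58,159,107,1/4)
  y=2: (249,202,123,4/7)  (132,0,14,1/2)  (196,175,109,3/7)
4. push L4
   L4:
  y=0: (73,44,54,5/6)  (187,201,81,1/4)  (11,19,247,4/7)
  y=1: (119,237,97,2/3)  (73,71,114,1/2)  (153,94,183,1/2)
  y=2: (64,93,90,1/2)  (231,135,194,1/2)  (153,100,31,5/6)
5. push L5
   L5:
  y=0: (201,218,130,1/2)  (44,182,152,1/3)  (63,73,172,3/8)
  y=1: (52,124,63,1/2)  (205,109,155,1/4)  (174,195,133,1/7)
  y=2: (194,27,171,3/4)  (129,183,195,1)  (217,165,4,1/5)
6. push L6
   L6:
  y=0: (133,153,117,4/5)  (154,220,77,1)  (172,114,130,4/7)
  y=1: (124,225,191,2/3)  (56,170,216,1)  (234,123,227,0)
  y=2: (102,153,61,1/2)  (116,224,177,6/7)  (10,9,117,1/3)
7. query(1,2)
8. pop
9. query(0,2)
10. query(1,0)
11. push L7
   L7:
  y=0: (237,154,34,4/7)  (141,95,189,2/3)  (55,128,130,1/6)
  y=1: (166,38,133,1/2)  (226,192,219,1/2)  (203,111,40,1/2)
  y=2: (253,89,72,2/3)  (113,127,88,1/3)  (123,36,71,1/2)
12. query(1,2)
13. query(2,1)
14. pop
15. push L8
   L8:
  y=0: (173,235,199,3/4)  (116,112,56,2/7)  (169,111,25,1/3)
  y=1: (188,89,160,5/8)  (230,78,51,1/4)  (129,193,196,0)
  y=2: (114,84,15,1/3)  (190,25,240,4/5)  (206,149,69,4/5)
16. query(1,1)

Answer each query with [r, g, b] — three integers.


query (1,2) [L1,L2,L3,L4,L5,L6] — begin 0,0,0
after L1 α=1/2: [99/2, 245/2, 233/2]
after L2 α=7/8: [281/16, 2625/16, 3047/16]
after L3 α=1/2: [2393/32, 2625/32, 3271/32]
after L4 α=1/2: [9785/64, 6945/64, 9479/64]
after L5 α=1: [129, 183, 195]
after L6 α=6/7: [825/7, 1527/7, 1257/7]
= [118, 218, 180]

(0,2) stack=L1,L2,L3,L4,L5; from [0,0,0]:
L1 α=3/5: [237/5, 462/5, 144]
L2 α=0: [237/5, 462/5, 144]
L3 α=4/7: [813/5, 5426/35, 132]
L4 α=1/2: [1133/10, 8681/70, 111]
L5 α=3/4: [6953/40, 14351/280, 156]
→ [174, 51, 156]

at x=1,y=0 over L1,L2,L3,L4,L5:
+L1 (α=1) → [81, 2, 18]
+L2 (α=1) → [210, 124, 204]
+L3 (α=1/2) → [116, 299/2, 389/2]
+L4 (α=1/4) → [535/4, 1299/8, 1329/8]
+L5 (α=1/3) → [623/6, 2027/12, 1937/12]
rounded: [104, 169, 161]

(1,2) stack=L1,L2,L3,L4,L5,L7; from [0,0,0]:
after L1 α=1/2: [99/2, 245/2, 233/2]
after L2 α=7/8: [281/16, 2625/16, 3047/16]
after L3 α=1/2: [2393/32, 2625/32, 3271/32]
after L4 α=1/2: [9785/64, 6945/64, 9479/64]
after L5 α=1: [129, 183, 195]
after L7 α=1/3: [371/3, 493/3, 478/3]
= [124, 164, 159]

(2,1) stack=L1,L2,L3,L4,L5,L7; from [0,0,0]:
L1 α=1/4: [3/4, 25, 40]
L2 α=0: [3/4, 25, 40]
L3 α=1/4: [241/16, 117/2, 227/4]
L4 α=1/2: [2689/32, 305/4, 959/8]
L5 α=1/7: [10851/112, 1305/14, 487/4]
L7 α=1/2: [33587/224, 2859/28, 647/8]
rounded: [150, 102, 81]

query (1,1) [L1,L2,L3,L4,L5,L8] — begin 0,0,0
+L1 (α=1/2) → [231/2, 231/2, 209/2]
+L2 (α=4/7) → [1909/14, 2437/14, 1011/14]
+L3 (α=1/4) → [6077/56, 8767/56, 3257/56]
+L4 (α=1/2) → [10165/112, 12743/112, 9641/112]
+L5 (α=1/4) → [53455/448, 50437/448, 46283/448]
+L8 (α=1/4) → [263405/1792, 186255/1792, 161697/1792]
= [147, 104, 90]


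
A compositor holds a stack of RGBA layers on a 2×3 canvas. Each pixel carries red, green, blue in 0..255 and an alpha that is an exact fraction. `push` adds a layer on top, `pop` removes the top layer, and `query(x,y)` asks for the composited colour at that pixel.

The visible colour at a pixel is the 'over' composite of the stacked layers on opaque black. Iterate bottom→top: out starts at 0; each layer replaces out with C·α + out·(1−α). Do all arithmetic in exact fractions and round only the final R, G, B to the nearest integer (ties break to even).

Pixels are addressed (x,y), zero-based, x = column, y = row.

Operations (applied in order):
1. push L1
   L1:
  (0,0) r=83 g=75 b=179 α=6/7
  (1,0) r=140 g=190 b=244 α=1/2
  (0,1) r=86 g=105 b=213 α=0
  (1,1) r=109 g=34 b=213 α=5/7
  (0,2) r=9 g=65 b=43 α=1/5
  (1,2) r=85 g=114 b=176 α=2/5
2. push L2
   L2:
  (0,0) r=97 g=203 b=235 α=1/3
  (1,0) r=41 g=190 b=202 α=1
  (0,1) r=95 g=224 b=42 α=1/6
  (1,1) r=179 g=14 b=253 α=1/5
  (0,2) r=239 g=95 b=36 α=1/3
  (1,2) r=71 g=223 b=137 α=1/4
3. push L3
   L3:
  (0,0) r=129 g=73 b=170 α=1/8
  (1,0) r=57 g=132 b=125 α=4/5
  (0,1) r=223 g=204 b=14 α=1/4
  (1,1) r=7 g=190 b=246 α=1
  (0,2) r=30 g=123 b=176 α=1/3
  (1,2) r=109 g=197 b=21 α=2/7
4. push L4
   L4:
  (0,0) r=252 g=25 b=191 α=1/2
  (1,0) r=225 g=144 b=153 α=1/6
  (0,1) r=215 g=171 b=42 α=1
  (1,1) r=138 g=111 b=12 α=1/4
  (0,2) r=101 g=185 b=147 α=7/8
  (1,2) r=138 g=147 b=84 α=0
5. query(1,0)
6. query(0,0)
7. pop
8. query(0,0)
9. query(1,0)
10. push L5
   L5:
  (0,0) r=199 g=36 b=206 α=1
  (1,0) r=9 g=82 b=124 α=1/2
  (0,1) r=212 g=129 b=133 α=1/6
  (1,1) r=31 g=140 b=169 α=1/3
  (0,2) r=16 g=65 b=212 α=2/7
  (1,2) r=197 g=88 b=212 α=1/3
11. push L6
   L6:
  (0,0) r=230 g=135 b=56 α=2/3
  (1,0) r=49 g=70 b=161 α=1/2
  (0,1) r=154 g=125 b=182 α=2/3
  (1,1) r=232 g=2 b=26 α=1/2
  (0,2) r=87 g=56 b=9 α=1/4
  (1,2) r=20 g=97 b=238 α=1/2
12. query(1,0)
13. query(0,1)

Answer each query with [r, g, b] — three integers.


query (1,0) [L1,L2,L3,L4] — begin 0,0,0
+L1 (α=1/2) → [70, 95, 122]
+L2 (α=1) → [41, 190, 202]
+L3 (α=4/5) → [269/5, 718/5, 702/5]
+L4 (α=1/6) → [247/3, 431/3, 285/2]
→ [82, 144, 142]

at x=0,y=0 over L1,L2,L3,L4:
after L1 α=6/7: [498/7, 450/7, 1074/7]
after L2 α=1/3: [1675/21, 2321/21, 3793/21]
after L3 α=1/8: [1031/12, 635/6, 4303/24]
after L4 α=1/2: [4055/24, 785/12, 8887/48]
rounded: [169, 65, 185]

query (0,0) [L1,L2,L3] — begin 0,0,0
+L1 (α=6/7) → [498/7, 450/7, 1074/7]
+L2 (α=1/3) → [1675/21, 2321/21, 3793/21]
+L3 (α=1/8) → [1031/12, 635/6, 4303/24]
= [86, 106, 179]

query (1,0) [L1,L2,L3] — begin 0,0,0
+L1 (α=1/2) → [70, 95, 122]
+L2 (α=1) → [41, 190, 202]
+L3 (α=4/5) → [269/5, 718/5, 702/5]
rounded: [54, 144, 140]

at x=1,y=0 over L1,L2,L3,L5,L6:
after L1 α=1/2: [70, 95, 122]
after L2 α=1: [41, 190, 202]
after L3 α=4/5: [269/5, 718/5, 702/5]
after L5 α=1/2: [157/5, 564/5, 661/5]
after L6 α=1/2: [201/5, 457/5, 733/5]
= [40, 91, 147]

(0,1) stack=L1,L2,L3,L5,L6; from [0,0,0]:
+L1 (α=0) → [0, 0, 0]
+L2 (α=1/6) → [95/6, 112/3, 7]
+L3 (α=1/4) → [541/8, 79, 35/4]
+L5 (α=1/6) → [1467/16, 262/3, 707/24]
+L6 (α=2/3) → [6395/48, 1012/9, 9443/72]
→ [133, 112, 131]


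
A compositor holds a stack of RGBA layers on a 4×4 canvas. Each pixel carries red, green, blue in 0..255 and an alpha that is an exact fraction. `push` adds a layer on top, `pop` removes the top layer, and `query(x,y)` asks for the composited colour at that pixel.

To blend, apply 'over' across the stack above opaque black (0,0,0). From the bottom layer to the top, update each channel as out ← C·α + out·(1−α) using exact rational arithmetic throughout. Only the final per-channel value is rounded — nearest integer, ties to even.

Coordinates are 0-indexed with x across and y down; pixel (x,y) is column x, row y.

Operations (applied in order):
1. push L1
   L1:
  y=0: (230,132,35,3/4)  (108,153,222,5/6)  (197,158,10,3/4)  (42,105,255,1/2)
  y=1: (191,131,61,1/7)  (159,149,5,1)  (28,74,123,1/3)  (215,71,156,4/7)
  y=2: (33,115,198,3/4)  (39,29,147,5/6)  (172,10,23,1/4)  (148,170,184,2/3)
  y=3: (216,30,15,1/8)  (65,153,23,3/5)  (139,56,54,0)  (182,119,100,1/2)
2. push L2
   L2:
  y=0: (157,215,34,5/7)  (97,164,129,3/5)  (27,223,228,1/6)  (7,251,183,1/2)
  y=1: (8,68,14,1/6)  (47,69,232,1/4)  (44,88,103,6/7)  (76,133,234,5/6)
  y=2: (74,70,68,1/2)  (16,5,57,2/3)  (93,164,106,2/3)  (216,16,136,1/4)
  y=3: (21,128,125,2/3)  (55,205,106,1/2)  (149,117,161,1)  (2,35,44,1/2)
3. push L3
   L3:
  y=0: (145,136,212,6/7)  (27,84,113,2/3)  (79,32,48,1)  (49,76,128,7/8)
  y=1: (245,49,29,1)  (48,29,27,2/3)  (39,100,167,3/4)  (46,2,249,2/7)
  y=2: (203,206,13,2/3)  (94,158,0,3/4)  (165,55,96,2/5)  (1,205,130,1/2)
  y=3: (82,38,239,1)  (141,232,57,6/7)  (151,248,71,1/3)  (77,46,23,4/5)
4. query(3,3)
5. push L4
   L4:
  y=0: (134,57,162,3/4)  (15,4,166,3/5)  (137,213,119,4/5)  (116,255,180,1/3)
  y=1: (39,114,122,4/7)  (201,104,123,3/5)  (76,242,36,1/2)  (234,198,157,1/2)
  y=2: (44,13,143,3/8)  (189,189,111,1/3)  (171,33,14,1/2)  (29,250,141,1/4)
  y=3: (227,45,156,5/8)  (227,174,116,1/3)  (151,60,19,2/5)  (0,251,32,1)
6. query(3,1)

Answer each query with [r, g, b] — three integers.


query (3,3) [L1,L2,L3] — begin 0,0,0
+L1 (α=1/2) → [91, 119/2, 50]
+L2 (α=1/2) → [93/2, 189/4, 47]
+L3 (α=4/5) → [709/10, 185/4, 139/5]
= [71, 46, 28]

at x=3,y=1 over L1,L2,L3,L4:
+L1 (α=4/7) → [860/7, 284/7, 624/7]
+L2 (α=5/6) → [1760/21, 4939/42, 1469/7]
+L3 (α=2/7) → [10732/147, 24863/294, 10831/49]
+L4 (α=1/2) → [22565/147, 83075/588, 9262/49]
→ [154, 141, 189]


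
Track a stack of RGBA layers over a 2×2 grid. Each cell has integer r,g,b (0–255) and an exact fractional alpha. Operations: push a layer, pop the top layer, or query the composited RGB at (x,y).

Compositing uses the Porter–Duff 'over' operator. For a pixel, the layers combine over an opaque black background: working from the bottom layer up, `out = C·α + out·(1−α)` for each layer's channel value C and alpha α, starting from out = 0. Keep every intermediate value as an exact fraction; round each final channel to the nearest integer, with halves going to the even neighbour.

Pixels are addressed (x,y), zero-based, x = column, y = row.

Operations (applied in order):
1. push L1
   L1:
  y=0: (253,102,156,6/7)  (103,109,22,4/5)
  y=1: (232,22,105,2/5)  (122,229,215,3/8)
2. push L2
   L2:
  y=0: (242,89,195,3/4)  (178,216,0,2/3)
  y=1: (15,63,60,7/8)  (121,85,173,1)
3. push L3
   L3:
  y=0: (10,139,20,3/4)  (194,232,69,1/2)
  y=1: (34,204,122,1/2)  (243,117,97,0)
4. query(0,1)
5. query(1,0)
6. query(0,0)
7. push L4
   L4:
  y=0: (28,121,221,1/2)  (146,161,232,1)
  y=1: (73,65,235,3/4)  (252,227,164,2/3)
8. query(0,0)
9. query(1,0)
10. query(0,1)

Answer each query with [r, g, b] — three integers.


query (0,1) [L1,L2,L3] — begin 0,0,0
L1 α=2/5: [464/5, 44/5, 42]
L2 α=7/8: [989/40, 2249/40, 231/4]
L3 α=1/2: [2349/80, 10409/80, 719/8]
= [29, 130, 90]

query (1,0) [L1,L2,L3] — begin 0,0,0
+L1 (α=4/5) → [412/5, 436/5, 88/5]
+L2 (α=2/3) → [2192/15, 2596/15, 88/15]
+L3 (α=1/2) → [2551/15, 3038/15, 1123/30]
= [170, 203, 37]

query (0,0) [L1,L2,L3] — begin 0,0,0
after L1 α=6/7: [1518/7, 612/7, 936/7]
after L2 α=3/4: [1650/7, 2481/28, 5031/28]
after L3 α=3/4: [465/7, 14157/112, 6711/112]
= [66, 126, 60]

at x=0,y=0 over L1,L2,L3,L4:
after L1 α=6/7: [1518/7, 612/7, 936/7]
after L2 α=3/4: [1650/7, 2481/28, 5031/28]
after L3 α=3/4: [465/7, 14157/112, 6711/112]
after L4 α=1/2: [661/14, 27709/224, 31463/224]
→ [47, 124, 140]

query (1,0) [L1,L2,L3,L4] — begin 0,0,0
L1 α=4/5: [412/5, 436/5, 88/5]
L2 α=2/3: [2192/15, 2596/15, 88/15]
L3 α=1/2: [2551/15, 3038/15, 1123/30]
L4 α=1: [146, 161, 232]
rounded: [146, 161, 232]

query (0,1) [L1,L2,L3,L4] — begin 0,0,0
after L1 α=2/5: [464/5, 44/5, 42]
after L2 α=7/8: [989/40, 2249/40, 231/4]
after L3 α=1/2: [2349/80, 10409/80, 719/8]
after L4 α=3/4: [19869/320, 26009/320, 6359/32]
rounded: [62, 81, 199]


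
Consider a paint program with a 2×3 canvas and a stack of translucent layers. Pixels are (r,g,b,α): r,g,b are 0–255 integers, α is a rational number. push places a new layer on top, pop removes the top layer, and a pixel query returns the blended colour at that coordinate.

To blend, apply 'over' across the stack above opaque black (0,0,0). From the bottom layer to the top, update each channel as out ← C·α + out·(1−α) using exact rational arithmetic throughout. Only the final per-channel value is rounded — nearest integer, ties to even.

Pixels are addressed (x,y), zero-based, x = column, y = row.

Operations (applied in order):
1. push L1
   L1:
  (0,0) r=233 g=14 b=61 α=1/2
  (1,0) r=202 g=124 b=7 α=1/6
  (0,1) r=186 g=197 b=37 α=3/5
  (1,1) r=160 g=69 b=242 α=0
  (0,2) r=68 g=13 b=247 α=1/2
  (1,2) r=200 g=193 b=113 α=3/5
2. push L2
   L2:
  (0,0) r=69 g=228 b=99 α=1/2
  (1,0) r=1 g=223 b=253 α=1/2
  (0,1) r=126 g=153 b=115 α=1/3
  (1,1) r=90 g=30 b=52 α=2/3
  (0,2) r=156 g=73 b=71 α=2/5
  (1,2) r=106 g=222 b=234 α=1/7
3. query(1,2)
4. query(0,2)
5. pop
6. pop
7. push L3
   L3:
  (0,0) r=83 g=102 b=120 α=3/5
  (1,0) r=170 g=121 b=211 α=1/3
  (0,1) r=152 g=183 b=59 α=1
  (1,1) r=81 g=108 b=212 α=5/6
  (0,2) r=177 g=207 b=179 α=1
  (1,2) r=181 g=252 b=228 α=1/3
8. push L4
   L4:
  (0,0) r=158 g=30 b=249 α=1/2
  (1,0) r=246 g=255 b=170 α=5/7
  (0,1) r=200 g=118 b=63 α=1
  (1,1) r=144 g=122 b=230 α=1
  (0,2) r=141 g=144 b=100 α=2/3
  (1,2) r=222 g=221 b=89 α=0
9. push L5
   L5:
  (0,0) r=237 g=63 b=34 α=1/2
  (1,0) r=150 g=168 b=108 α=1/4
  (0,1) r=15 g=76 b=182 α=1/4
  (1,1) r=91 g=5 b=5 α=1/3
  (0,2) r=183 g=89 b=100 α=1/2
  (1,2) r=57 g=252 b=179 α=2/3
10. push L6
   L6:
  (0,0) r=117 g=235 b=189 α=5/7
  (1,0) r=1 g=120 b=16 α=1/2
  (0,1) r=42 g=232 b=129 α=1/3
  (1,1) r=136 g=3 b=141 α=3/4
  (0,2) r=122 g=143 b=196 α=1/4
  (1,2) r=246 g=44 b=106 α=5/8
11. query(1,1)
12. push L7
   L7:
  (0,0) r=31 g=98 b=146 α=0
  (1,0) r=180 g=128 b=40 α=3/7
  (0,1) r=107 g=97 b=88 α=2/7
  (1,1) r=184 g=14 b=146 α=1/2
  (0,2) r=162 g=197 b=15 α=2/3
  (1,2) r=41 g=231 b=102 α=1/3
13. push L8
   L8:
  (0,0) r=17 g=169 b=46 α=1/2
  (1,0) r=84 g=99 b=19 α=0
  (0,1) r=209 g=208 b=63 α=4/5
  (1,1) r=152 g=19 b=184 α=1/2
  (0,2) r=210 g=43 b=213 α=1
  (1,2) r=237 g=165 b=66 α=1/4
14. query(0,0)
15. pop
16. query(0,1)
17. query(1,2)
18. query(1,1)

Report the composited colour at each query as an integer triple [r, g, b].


at x=1,y=2 over L1,L2:
L1 α=3/5: [120, 579/5, 339/5]
L2 α=1/7: [118, 4584/35, 3204/35]
rounded: [118, 131, 92]

at x=0,y=2 over L1,L2:
+L1 (α=1/2) → [34, 13/2, 247/2]
+L2 (α=2/5) → [414/5, 331/10, 205/2]
= [83, 33, 102]

(1,1) stack=L3,L4,L5,L6; from [0,0,0]:
after L3 α=5/6: [135/2, 90, 530/3]
after L4 α=1: [144, 122, 230]
after L5 α=1/3: [379/3, 83, 155]
after L6 α=3/4: [1603/12, 23, 289/2]
rounded: [134, 23, 144]

query (0,0) [L3,L4,L5,L6,L7,L8] — begin 0,0,0
after L3 α=3/5: [249/5, 306/5, 72]
after L4 α=1/2: [1039/10, 228/5, 321/2]
after L5 α=1/2: [3409/20, 543/10, 389/4]
after L6 α=5/7: [9259/70, 6418/35, 2279/14]
after L7 α=0: [9259/70, 6418/35, 2279/14]
after L8 α=1/2: [10449/140, 12333/70, 2923/28]
rounded: [75, 176, 104]

(0,1) stack=L3,L4,L5,L6,L7; from [0,0,0]:
after L3 α=1: [152, 183, 59]
after L4 α=1: [200, 118, 63]
after L5 α=1/4: [615/4, 215/2, 371/4]
after L6 α=1/3: [233/2, 149, 629/6]
after L7 α=2/7: [1593/14, 939/7, 4201/42]
rounded: [114, 134, 100]

query (1,2) [L3,L4,L5,L6,L7] — begin 0,0,0
+L3 (α=1/3) → [181/3, 84, 76]
+L4 (α=0) → [181/3, 84, 76]
+L5 (α=2/3) → [523/9, 196, 434/3]
+L6 (α=5/8) → [4213/24, 101, 241/2]
+L7 (α=1/3) → [4705/36, 433/3, 343/3]
→ [131, 144, 114]

(1,1) stack=L3,L4,L5,L6,L7; from [0,0,0]:
+L3 (α=5/6) → [135/2, 90, 530/3]
+L4 (α=1) → [144, 122, 230]
+L5 (α=1/3) → [379/3, 83, 155]
+L6 (α=3/4) → [1603/12, 23, 289/2]
+L7 (α=1/2) → [3811/24, 37/2, 581/4]
rounded: [159, 18, 145]


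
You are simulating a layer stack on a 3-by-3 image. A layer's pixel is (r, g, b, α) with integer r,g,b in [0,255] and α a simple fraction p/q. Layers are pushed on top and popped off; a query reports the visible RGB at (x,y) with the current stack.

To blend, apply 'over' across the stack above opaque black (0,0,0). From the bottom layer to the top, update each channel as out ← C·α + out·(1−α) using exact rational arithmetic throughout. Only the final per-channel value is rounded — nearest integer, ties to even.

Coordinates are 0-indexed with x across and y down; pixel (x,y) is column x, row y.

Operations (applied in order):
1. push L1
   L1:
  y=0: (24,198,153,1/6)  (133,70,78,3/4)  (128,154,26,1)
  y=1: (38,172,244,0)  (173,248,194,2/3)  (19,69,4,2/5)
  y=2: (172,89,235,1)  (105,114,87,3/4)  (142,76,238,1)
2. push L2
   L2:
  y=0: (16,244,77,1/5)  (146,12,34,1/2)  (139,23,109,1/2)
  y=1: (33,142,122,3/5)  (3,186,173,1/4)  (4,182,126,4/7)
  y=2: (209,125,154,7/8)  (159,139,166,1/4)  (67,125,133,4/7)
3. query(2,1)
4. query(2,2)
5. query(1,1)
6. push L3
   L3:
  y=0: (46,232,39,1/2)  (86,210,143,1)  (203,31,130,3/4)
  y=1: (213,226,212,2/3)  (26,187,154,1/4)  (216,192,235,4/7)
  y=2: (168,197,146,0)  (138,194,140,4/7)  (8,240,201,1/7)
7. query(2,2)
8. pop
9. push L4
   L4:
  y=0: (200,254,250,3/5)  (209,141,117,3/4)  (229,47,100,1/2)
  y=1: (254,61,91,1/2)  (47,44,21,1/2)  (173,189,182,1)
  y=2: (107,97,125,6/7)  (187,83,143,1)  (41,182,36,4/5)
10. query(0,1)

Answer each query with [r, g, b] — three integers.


(2,1) stack=L1,L2; from [0,0,0]:
+L1 (α=2/5) → [38/5, 138/5, 8/5]
+L2 (α=4/7) → [194/35, 4054/35, 2544/35]
rounded: [6, 116, 73]

(2,2) stack=L1,L2; from [0,0,0]:
+L1 (α=1) → [142, 76, 238]
+L2 (α=4/7) → [694/7, 104, 178]
= [99, 104, 178]

at x=1,y=1 over L1,L2:
+L1 (α=2/3) → [346/3, 496/3, 388/3]
+L2 (α=1/4) → [349/4, 341/2, 561/4]
→ [87, 170, 140]

at x=2,y=2 over L1,L2,L3:
after L1 α=1: [142, 76, 238]
after L2 α=4/7: [694/7, 104, 178]
after L3 α=1/7: [4220/49, 864/7, 1269/7]
rounded: [86, 123, 181]

query (0,1) [L1,L2,L4] — begin 0,0,0
after L1 α=0: [0, 0, 0]
after L2 α=3/5: [99/5, 426/5, 366/5]
after L4 α=1/2: [1369/10, 731/10, 821/10]
→ [137, 73, 82]


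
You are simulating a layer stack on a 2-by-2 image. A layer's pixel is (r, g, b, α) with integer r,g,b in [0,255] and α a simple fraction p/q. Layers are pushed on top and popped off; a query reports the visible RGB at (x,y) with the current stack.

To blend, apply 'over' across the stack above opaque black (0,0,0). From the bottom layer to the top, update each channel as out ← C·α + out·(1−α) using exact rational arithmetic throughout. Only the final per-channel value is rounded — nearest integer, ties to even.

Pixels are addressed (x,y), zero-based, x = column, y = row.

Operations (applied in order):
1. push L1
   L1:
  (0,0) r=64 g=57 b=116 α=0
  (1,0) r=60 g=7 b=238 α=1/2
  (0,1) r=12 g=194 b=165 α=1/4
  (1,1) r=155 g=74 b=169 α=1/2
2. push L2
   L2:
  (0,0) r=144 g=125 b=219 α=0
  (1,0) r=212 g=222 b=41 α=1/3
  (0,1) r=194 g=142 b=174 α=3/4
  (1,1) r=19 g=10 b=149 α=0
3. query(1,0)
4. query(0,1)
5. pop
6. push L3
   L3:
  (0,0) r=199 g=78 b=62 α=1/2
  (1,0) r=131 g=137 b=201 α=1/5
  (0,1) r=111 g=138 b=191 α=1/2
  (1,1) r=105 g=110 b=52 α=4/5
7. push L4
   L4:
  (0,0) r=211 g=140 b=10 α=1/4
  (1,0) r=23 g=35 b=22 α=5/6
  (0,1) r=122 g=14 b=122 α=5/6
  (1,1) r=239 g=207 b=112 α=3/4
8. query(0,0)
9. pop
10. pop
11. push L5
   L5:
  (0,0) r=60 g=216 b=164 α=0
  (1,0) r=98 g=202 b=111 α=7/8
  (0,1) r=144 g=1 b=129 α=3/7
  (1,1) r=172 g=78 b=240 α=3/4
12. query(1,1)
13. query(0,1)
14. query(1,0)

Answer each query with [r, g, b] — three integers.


at x=1,y=0 over L1,L2:
after L1 α=1/2: [30, 7/2, 119]
after L2 α=1/3: [272/3, 229/3, 93]
rounded: [91, 76, 93]

(0,1) stack=L1,L2; from [0,0,0]:
L1 α=1/4: [3, 97/2, 165/4]
L2 α=3/4: [585/4, 949/8, 2253/16]
= [146, 119, 141]

(0,0) stack=L1,L3,L4; from [0,0,0]:
after L1 α=0: [0, 0, 0]
after L3 α=1/2: [199/2, 39, 31]
after L4 α=1/4: [1019/8, 257/4, 103/4]
= [127, 64, 26]

at x=1,y=1 over L1,L5:
after L1 α=1/2: [155/2, 37, 169/2]
after L5 α=3/4: [1187/8, 271/4, 1609/8]
rounded: [148, 68, 201]

at x=0,y=1 over L1,L5:
+L1 (α=1/4) → [3, 97/2, 165/4]
+L5 (α=3/7) → [444/7, 197/7, 552/7]
→ [63, 28, 79]

(1,0) stack=L1,L5; from [0,0,0]:
after L1 α=1/2: [30, 7/2, 119]
after L5 α=7/8: [179/2, 2835/16, 112]
rounded: [90, 177, 112]


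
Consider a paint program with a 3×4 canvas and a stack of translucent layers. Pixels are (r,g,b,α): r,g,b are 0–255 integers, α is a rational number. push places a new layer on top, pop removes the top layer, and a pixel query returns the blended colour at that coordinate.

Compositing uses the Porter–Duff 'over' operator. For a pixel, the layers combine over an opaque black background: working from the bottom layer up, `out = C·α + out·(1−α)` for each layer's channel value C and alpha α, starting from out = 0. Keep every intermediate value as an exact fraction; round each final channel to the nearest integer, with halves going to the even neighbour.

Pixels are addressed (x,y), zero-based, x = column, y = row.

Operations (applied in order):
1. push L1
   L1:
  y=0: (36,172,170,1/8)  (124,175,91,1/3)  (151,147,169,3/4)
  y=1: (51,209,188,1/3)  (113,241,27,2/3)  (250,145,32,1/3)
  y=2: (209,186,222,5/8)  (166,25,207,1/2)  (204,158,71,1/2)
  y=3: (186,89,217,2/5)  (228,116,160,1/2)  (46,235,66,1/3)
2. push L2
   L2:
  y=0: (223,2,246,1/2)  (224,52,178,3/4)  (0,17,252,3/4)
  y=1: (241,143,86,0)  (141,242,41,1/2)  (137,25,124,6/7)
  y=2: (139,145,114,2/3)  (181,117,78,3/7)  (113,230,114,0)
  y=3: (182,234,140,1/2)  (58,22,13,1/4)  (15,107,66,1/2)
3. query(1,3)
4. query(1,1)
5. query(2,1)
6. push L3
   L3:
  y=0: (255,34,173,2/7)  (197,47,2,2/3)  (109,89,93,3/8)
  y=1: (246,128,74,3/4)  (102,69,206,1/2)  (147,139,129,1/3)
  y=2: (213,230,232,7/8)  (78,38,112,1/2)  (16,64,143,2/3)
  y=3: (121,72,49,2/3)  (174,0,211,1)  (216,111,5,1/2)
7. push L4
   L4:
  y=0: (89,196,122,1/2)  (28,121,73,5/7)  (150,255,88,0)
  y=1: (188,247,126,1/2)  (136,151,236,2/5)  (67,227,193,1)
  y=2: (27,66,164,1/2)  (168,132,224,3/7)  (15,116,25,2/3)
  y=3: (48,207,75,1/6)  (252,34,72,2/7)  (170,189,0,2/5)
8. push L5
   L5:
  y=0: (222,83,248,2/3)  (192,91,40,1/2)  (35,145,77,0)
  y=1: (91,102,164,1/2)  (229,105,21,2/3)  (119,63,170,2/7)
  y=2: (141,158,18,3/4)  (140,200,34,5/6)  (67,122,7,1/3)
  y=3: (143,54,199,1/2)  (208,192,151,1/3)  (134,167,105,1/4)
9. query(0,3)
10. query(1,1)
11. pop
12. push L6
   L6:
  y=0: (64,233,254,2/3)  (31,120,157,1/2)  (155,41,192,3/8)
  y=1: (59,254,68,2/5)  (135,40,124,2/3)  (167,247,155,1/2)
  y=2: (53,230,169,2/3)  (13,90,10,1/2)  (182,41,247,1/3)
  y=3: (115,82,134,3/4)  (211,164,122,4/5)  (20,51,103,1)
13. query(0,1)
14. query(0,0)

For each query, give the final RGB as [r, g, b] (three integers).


(1,3) stack=L1,L2; from [0,0,0]:
after L1 α=1/2: [114, 58, 80]
after L2 α=1/4: [100, 49, 253/4]
= [100, 49, 63]

(1,1) stack=L1,L2; from [0,0,0]:
+L1 (α=2/3) → [226/3, 482/3, 18]
+L2 (α=1/2) → [649/6, 604/3, 59/2]
rounded: [108, 201, 30]

query (2,1) [L1,L2] — begin 0,0,0
+L1 (α=1/3) → [250/3, 145/3, 32/3]
+L2 (α=6/7) → [388/3, 85/3, 2264/21]
→ [129, 28, 108]

query (0,3) [L1,L2,L3,L4,L5] — begin 0,0,0
L1 α=2/5: [372/5, 178/5, 434/5]
L2 α=1/2: [641/5, 674/5, 567/5]
L3 α=2/3: [617/5, 1394/15, 1057/15]
L4 α=1/6: [665/6, 2015/18, 641/9]
L5 α=1/2: [1523/12, 2987/36, 1216/9]
→ [127, 83, 135]

at x=1,y=1 over L1,L2,L3,L4,L5:
after L1 α=2/3: [226/3, 482/3, 18]
after L2 α=1/2: [649/6, 604/3, 59/2]
after L3 α=1/2: [1261/12, 811/6, 471/4]
after L4 α=2/5: [2349/20, 283/2, 3301/20]
after L5 α=2/3: [11509/60, 703/6, 4141/60]
rounded: [192, 117, 69]

(0,1) stack=L1,L2,L3,L4,L6; from [0,0,0]:
after L1 α=1/3: [17, 209/3, 188/3]
after L2 α=0: [17, 209/3, 188/3]
after L3 α=3/4: [755/4, 1361/12, 427/6]
after L4 α=1/2: [1507/8, 4325/24, 1183/12]
after L6 α=2/5: [1093/8, 8389/40, 1727/20]
rounded: [137, 210, 86]

at x=0,y=0 over L1,L2,L3,L4,L6:
+L1 (α=1/8) → [9/2, 43/2, 85/4]
+L2 (α=1/2) → [455/4, 47/4, 1069/8]
+L3 (α=2/7) → [4315/28, 507/28, 1159/8]
+L4 (α=1/2) → [6807/56, 5995/56, 2135/16]
+L6 (α=2/3) → [13975/168, 10697/56, 3421/16]
rounded: [83, 191, 214]


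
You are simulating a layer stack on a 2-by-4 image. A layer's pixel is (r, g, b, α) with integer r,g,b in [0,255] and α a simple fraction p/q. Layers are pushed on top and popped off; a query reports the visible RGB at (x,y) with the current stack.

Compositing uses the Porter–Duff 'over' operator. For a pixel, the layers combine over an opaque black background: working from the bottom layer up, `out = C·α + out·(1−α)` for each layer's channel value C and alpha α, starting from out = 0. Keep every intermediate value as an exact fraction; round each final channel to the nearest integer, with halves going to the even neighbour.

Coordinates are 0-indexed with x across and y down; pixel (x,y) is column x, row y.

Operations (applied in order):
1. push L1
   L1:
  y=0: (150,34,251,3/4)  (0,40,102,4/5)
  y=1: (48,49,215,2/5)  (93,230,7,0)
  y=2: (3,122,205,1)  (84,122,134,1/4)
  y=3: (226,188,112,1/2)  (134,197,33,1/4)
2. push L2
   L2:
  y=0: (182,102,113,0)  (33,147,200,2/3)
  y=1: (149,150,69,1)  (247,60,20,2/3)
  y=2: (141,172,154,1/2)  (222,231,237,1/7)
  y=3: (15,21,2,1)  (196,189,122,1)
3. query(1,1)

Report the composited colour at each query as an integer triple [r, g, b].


at x=1,y=1 over L1,L2:
after L1 α=0: [0, 0, 0]
after L2 α=2/3: [494/3, 40, 40/3]
→ [165, 40, 13]


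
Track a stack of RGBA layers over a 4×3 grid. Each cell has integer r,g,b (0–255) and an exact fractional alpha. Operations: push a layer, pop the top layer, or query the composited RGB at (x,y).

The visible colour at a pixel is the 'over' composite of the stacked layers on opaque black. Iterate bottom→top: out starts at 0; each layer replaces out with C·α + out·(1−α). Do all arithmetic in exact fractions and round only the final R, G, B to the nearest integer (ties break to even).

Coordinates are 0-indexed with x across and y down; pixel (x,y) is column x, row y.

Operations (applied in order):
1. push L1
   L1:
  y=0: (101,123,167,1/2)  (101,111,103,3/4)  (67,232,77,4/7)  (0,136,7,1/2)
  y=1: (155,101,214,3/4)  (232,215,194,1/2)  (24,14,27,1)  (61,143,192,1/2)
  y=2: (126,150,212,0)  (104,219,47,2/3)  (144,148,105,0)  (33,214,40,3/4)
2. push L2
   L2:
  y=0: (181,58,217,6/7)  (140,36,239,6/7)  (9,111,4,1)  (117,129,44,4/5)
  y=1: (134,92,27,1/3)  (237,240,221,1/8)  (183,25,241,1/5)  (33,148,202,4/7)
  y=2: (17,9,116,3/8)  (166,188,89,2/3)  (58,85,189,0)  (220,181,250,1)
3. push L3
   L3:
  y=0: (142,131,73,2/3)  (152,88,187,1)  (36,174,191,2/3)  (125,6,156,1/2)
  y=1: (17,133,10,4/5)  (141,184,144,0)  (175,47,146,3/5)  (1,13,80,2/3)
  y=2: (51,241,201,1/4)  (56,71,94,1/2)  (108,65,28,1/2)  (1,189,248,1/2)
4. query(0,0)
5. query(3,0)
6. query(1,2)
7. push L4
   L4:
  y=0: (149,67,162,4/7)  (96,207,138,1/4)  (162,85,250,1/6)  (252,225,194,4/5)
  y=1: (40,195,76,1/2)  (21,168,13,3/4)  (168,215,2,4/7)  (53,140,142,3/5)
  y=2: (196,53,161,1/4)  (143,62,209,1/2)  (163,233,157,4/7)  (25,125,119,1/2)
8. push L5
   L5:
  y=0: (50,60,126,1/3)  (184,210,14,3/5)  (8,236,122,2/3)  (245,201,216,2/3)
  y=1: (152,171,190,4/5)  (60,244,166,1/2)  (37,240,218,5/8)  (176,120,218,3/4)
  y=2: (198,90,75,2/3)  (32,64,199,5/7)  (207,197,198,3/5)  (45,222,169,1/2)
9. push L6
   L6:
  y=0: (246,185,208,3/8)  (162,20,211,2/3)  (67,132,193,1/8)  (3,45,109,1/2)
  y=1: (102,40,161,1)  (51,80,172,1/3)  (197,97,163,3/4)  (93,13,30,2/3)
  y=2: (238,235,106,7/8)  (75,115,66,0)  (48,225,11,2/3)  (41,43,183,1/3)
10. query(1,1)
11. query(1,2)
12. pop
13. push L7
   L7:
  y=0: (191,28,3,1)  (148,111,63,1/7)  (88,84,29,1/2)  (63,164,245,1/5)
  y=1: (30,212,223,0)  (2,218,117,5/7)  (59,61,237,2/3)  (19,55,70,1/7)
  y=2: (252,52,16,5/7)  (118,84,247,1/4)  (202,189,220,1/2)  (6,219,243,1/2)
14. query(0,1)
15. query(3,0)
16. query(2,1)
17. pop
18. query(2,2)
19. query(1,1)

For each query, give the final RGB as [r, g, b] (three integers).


at x=0,y=0 over L1,L2,L3:
L1 α=1/2: [101/2, 123/2, 167/2]
L2 α=6/7: [2273/14, 117/2, 2771/14]
L3 α=2/3: [2083/14, 641/6, 1605/14]
→ [149, 107, 115]

query (3,0) [L1,L2,L3] — begin 0,0,0
+L1 (α=1/2) → [0, 68, 7/2]
+L2 (α=4/5) → [468/5, 584/5, 359/10]
+L3 (α=1/2) → [1093/10, 307/5, 1919/20]
= [109, 61, 96]

query (1,2) [L1,L2,L3] — begin 0,0,0
after L1 α=2/3: [208/3, 146, 94/3]
after L2 α=2/3: [1204/9, 174, 628/9]
after L3 α=1/2: [854/9, 245/2, 737/9]
→ [95, 122, 82]

query (1,1) [L1,L2,L3,L4,L5,L6] — begin 0,0,0
after L1 α=1/2: [116, 215/2, 97]
after L2 α=1/8: [1049/8, 1985/16, 225/2]
after L3 α=0: [1049/8, 1985/16, 225/2]
after L4 α=3/4: [1553/32, 10049/64, 303/8]
after L5 α=1/2: [3473/64, 25665/128, 1631/16]
after L6 α=1/3: [5105/96, 30785/192, 3007/24]
→ [53, 160, 125]

query (1,2) [L1,L2,L3,L4,L5,L6] — begin 0,0,0
after L1 α=2/3: [208/3, 146, 94/3]
after L2 α=2/3: [1204/9, 174, 628/9]
after L3 α=1/2: [854/9, 245/2, 737/9]
after L4 α=1/2: [2141/18, 369/4, 1309/9]
after L5 α=5/7: [3581/63, 1009/14, 11573/63]
after L6 α=0: [3581/63, 1009/14, 11573/63]
→ [57, 72, 184]

at x=0,y=1 over L1,L2,L3,L4,L5,L7:
+L1 (α=3/4) → [465/4, 303/4, 321/2]
+L2 (α=1/3) → [733/6, 487/6, 116]
+L3 (α=4/5) → [1141/30, 3679/30, 156/5]
+L4 (α=1/2) → [2341/60, 9529/60, 268/5]
+L5 (α=4/5) → [38821/300, 50569/300, 4068/25]
+L7 (α=0) → [38821/300, 50569/300, 4068/25]
= [129, 169, 163]

at x=3,y=0 over L1,L2,L3,L4,L5,L7:
after L1 α=1/2: [0, 68, 7/2]
after L2 α=4/5: [468/5, 584/5, 359/10]
after L3 α=1/2: [1093/10, 307/5, 1919/20]
after L4 α=4/5: [11173/50, 4807/25, 17439/100]
after L5 α=2/3: [11891/50, 14857/75, 20213/100]
after L7 α=1/5: [25357/125, 71728/375, 26338/125]
→ [203, 191, 211]

query (2,1) [L1,L2,L3,L4,L5,L7] — begin 0,0,0
L1 α=1: [24, 14, 27]
L2 α=1/5: [279/5, 81/5, 349/5]
L3 α=3/5: [3183/25, 867/25, 2888/25]
L4 α=4/7: [26349/175, 3443/25, 8864/175]
L5 α=5/8: [55711/700, 40329/200, 108671/700]
L7 α=2/3: [138311/2100, 64729/600, 440471/2100]
= [66, 108, 210]

(2,2) stack=L1,L2,L3,L4,L5; from [0,0,0]:
+L1 (α=0) → [0, 0, 0]
+L2 (α=0) → [0, 0, 0]
+L3 (α=1/2) → [54, 65/2, 14]
+L4 (α=4/7) → [814/7, 2059/14, 670/7]
+L5 (α=3/5) → [1195/7, 6196/35, 5498/35]
→ [171, 177, 157]

(1,1) stack=L1,L2,L3,L4,L5; from [0,0,0]:
after L1 α=1/2: [116, 215/2, 97]
after L2 α=1/8: [1049/8, 1985/16, 225/2]
after L3 α=0: [1049/8, 1985/16, 225/2]
after L4 α=3/4: [1553/32, 10049/64, 303/8]
after L5 α=1/2: [3473/64, 25665/128, 1631/16]
→ [54, 201, 102]


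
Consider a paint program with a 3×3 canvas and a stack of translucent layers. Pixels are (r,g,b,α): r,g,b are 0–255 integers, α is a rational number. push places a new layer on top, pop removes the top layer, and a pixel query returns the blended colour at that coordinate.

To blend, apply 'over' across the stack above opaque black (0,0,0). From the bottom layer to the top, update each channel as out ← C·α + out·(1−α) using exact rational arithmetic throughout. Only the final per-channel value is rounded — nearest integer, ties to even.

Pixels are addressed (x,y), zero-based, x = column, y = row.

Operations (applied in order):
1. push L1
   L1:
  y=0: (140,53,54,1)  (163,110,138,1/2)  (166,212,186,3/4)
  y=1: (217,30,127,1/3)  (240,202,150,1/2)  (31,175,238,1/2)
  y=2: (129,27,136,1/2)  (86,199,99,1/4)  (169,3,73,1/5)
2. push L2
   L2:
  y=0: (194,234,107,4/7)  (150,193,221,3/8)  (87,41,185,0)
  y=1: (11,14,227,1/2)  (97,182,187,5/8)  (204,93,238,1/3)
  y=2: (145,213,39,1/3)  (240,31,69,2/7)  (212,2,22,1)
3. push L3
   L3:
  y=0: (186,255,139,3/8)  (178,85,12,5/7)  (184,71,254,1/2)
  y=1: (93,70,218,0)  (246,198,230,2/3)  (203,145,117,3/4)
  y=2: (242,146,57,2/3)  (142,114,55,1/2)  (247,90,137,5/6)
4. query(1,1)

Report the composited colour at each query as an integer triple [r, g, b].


at x=1,y=1 over L1,L2,L3:
L1 α=1/2: [120, 101, 75]
L2 α=5/8: [845/8, 1213/8, 145]
L3 α=2/3: [4781/24, 4381/24, 605/3]
= [199, 183, 202]


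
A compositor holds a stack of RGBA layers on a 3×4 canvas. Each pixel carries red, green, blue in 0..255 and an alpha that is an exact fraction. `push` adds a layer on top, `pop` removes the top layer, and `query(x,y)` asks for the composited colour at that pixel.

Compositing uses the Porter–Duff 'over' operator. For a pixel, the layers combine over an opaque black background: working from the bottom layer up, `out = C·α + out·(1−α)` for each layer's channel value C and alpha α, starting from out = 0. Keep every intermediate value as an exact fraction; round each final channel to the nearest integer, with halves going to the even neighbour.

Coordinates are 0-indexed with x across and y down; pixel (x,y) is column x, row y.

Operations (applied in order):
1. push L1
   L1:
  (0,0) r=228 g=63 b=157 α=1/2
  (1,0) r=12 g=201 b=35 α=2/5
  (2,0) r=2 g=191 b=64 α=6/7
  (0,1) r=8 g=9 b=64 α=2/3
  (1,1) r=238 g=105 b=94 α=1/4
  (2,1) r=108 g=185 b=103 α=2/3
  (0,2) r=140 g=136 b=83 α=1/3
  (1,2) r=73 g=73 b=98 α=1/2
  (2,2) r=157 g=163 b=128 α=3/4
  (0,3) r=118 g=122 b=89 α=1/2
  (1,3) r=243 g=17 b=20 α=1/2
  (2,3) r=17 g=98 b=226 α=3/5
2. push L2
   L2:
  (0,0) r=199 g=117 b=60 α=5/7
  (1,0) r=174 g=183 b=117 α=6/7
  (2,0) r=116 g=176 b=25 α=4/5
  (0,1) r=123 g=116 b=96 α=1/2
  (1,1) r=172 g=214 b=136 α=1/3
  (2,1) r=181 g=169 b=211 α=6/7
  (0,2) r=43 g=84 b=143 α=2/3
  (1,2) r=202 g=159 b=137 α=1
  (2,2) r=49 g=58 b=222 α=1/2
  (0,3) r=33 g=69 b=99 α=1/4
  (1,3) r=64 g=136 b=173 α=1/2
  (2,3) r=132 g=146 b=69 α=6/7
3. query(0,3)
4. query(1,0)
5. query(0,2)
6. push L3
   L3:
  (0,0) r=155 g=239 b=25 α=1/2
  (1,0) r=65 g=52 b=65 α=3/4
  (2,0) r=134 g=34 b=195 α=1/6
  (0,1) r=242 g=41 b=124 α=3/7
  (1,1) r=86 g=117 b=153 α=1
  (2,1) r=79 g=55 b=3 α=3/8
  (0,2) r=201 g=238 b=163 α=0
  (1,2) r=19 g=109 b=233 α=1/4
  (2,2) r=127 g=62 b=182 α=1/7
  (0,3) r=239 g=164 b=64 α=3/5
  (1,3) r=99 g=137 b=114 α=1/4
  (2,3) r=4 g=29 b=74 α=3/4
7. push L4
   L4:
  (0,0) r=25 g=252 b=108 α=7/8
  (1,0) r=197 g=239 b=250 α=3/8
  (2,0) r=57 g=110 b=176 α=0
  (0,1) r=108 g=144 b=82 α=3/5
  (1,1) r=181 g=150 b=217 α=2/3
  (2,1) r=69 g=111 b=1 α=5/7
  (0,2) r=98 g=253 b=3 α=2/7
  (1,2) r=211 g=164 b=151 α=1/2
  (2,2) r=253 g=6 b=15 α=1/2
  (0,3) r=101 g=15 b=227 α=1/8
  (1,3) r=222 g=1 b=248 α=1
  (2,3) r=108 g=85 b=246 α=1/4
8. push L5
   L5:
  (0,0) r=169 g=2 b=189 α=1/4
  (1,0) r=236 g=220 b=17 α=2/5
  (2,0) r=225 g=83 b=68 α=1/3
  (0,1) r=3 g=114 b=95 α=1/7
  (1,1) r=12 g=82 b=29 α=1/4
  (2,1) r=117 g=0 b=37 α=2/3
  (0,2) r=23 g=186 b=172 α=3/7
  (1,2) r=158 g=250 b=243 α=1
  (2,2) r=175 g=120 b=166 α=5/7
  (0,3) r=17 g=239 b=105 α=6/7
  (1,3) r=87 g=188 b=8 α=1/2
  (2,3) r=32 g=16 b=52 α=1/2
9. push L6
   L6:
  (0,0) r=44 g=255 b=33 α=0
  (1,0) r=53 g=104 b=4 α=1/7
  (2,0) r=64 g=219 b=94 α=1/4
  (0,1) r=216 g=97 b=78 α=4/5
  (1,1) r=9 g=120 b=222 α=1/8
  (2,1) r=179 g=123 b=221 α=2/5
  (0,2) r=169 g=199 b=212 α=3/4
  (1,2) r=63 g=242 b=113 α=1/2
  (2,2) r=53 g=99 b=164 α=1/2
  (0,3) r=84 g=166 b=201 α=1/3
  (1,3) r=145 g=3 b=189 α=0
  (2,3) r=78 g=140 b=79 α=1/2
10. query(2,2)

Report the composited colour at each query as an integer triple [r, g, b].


(0,3) stack=L1,L2; from [0,0,0]:
after L1 α=1/2: [59, 61, 89/2]
after L2 α=1/4: [105/2, 63, 465/8]
rounded: [52, 63, 58]

query (1,0) [L1,L2] — begin 0,0,0
L1 α=2/5: [24/5, 402/5, 14]
L2 α=6/7: [5244/35, 5892/35, 716/7]
→ [150, 168, 102]

query (0,2) [L1,L2] — begin 0,0,0
+L1 (α=1/3) → [140/3, 136/3, 83/3]
+L2 (α=2/3) → [398/9, 640/9, 941/9]
rounded: [44, 71, 105]

at x=2,y=2 over L1,L2,L3,L4,L5,L6:
after L1 α=3/4: [471/4, 489/4, 96]
after L2 α=1/2: [667/8, 721/8, 159]
after L3 α=1/7: [2509/28, 2411/28, 1136/7]
after L4 α=1/2: [9593/56, 2579/56, 1241/14]
after L5 α=5/7: [34093/196, 19379/196, 7051/49]
after L6 α=1/2: [44481/392, 38783/392, 15087/98]
rounded: [113, 99, 154]


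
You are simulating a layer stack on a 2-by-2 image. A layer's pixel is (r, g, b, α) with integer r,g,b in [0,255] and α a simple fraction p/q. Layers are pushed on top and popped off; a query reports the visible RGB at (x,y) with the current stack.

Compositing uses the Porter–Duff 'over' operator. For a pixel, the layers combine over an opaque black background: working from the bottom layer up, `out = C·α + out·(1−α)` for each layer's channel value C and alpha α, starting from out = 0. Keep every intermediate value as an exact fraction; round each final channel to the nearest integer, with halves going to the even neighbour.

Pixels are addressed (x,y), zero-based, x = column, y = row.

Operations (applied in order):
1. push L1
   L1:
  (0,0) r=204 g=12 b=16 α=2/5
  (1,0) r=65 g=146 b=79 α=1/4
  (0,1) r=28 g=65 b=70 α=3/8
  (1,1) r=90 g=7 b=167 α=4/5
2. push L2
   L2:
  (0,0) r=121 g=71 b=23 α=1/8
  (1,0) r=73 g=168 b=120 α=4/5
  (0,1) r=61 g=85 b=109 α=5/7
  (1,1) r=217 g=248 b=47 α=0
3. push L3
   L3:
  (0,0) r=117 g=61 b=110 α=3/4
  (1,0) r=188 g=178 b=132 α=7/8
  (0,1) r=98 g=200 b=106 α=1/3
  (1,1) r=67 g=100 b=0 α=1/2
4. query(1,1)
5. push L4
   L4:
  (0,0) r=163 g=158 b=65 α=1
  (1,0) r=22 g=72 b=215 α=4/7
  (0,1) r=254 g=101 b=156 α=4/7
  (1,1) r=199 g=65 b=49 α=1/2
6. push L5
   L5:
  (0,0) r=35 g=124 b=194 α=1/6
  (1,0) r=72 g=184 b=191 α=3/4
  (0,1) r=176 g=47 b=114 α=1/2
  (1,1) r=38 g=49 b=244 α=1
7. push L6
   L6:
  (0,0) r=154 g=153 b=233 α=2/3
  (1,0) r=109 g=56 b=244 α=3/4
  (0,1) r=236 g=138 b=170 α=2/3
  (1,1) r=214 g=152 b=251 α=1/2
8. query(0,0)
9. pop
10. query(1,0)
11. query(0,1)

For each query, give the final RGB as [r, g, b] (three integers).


query (1,1) [L1,L2,L3] — begin 0,0,0
L1 α=4/5: [72, 28/5, 668/5]
L2 α=0: [72, 28/5, 668/5]
L3 α=1/2: [139/2, 264/5, 334/5]
rounded: [70, 53, 67]

at x=0,y=0 over L1,L2,L3,L4,L5,L6:
+L1 (α=2/5) → [408/5, 24/5, 32/5]
+L2 (α=1/8) → [3461/40, 523/40, 339/40]
+L3 (α=3/4) → [17501/160, 7843/160, 13539/160]
+L4 (α=1) → [163, 158, 65]
+L5 (α=1/6) → [425/3, 457/3, 173/2]
+L6 (α=2/3) → [1349/9, 1375/9, 1105/6]
= [150, 153, 184]

(1,0) stack=L1,L2,L3,L4,L5; from [0,0,0]:
+L1 (α=1/4) → [65/4, 73/2, 79/4]
+L2 (α=4/5) → [1233/20, 1417/10, 1999/20]
+L3 (α=7/8) → [27553/160, 13877/80, 20479/160]
+L4 (α=4/7) → [96739/1120, 64671/560, 199037/1120]
+L5 (α=3/4) → [338659/4480, 373791/2240, 840797/4480]
rounded: [76, 167, 188]

query (0,1) [L1,L2,L3,L4,L5] — begin 0,0,0
after L1 α=3/8: [21/2, 195/8, 105/4]
after L2 α=5/7: [326/7, 1895/28, 1195/14]
after L3 α=1/3: [446/7, 1565/14, 1937/21]
after L4 α=4/7: [8450/49, 10351/98, 6305/49]
after L5 α=1/2: [8537/49, 14957/196, 11891/98]
= [174, 76, 121]


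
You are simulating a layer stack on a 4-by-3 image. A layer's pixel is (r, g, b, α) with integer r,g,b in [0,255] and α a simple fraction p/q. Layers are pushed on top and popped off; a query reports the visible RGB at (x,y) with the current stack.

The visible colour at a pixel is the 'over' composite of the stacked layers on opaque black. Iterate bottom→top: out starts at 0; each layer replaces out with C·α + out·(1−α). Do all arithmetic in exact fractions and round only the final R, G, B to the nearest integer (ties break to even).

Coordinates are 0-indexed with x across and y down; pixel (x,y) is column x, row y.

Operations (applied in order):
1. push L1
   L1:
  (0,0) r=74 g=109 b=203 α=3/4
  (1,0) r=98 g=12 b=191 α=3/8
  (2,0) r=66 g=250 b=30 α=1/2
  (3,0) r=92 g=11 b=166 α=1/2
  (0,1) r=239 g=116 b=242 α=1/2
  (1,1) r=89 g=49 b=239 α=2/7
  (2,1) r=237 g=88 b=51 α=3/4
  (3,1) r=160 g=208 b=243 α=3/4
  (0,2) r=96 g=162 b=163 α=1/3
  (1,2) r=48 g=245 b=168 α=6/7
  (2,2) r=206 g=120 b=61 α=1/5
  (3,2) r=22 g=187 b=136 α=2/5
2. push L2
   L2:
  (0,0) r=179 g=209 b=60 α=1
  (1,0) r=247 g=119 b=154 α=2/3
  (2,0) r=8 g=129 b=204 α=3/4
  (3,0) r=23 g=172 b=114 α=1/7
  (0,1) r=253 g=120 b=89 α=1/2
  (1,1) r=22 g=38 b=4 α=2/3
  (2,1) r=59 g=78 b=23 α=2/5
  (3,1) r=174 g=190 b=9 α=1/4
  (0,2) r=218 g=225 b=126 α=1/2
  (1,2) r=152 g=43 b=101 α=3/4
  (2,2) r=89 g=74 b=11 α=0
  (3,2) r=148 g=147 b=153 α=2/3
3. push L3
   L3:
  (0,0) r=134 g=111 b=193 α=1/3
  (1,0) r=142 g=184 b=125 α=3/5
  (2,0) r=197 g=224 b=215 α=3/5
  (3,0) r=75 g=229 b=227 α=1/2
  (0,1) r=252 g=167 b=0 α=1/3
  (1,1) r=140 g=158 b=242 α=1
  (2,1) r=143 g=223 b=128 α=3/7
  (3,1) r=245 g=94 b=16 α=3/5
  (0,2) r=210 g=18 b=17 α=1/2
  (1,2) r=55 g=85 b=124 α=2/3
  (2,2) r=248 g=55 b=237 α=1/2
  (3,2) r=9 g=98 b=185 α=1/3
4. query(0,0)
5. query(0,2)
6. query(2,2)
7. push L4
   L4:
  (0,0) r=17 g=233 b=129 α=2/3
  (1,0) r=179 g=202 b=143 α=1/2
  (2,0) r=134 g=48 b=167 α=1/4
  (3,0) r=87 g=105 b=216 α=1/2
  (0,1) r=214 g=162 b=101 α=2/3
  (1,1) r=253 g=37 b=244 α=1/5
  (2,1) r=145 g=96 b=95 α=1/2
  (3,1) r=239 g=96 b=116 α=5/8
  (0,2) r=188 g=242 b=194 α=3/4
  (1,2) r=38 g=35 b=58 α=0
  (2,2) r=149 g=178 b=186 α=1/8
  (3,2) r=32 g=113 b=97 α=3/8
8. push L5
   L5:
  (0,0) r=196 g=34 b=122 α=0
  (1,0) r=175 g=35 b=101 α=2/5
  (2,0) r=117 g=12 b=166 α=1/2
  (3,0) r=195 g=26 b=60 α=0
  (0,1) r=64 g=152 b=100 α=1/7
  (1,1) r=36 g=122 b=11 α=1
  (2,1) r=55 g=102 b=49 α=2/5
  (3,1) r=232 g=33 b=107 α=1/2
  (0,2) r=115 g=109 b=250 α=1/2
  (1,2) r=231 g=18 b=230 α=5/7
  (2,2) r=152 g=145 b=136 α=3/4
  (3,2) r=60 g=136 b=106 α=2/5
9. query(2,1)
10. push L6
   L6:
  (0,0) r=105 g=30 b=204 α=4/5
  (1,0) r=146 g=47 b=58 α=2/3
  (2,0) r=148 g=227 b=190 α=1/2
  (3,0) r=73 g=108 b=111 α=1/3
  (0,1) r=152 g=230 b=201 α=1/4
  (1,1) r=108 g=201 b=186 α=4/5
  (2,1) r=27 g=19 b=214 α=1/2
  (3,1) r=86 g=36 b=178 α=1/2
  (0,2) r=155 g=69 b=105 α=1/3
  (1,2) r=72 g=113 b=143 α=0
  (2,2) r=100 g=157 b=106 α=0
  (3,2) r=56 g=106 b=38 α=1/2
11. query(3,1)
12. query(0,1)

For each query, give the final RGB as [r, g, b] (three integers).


(0,0) stack=L1,L2,L3; from [0,0,0]:
L1 α=3/4: [111/2, 327/4, 609/4]
L2 α=1: [179, 209, 60]
L3 α=1/3: [164, 529/3, 313/3]
→ [164, 176, 104]

(0,2) stack=L1,L2,L3; from [0,0,0]:
+L1 (α=1/3) → [32, 54, 163/3]
+L2 (α=1/2) → [125, 279/2, 541/6]
+L3 (α=1/2) → [335/2, 315/4, 643/12]
→ [168, 79, 54]

query (2,2) [L1,L2,L3] — begin 0,0,0
+L1 (α=1/5) → [206/5, 24, 61/5]
+L2 (α=0) → [206/5, 24, 61/5]
+L3 (α=1/2) → [723/5, 79/2, 623/5]
→ [145, 40, 125]

query (2,1) [L1,L2,L3,L4,L5] — begin 0,0,0
L1 α=3/4: [711/4, 66, 153/4]
L2 α=2/5: [521/4, 354/5, 643/20]
L3 α=3/7: [950/7, 4761/35, 2563/35]
L4 α=1/2: [1965/14, 8121/70, 2944/35]
L5 α=2/5: [1487/14, 38643/350, 12262/175]
→ [106, 110, 70]

query (3,1) [L1,L2,L3,L4,L5,L6] — begin 0,0,0
after L1 α=3/4: [120, 156, 729/4]
after L2 α=1/4: [267/2, 329/2, 2223/16]
after L3 α=3/5: [1002/5, 611/5, 2607/40]
after L4 α=5/8: [8981/40, 4233/40, 31021/320]
after L5 α=1/2: [18261/80, 5553/80, 65261/640]
after L6 α=1/2: [25141/160, 8433/160, 179181/1280]
→ [157, 53, 140]

query (0,1) [L1,L2,L3,L4,L5,L6] — begin 0,0,0
after L1 α=1/2: [239/2, 58, 121]
after L2 α=1/2: [745/4, 89, 105]
after L3 α=1/3: [1249/6, 115, 70]
after L4 α=2/3: [3817/18, 439/3, 272/3]
after L5 α=1/7: [4009/21, 1030/7, 92]
after L6 α=1/4: [5073/28, 1175/7, 477/4]
→ [181, 168, 119]
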